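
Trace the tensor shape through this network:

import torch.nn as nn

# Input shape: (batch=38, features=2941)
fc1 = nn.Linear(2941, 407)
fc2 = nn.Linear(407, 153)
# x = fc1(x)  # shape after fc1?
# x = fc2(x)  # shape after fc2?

Input shape: (38, 2941)
  -> after fc1: (38, 407)
Output shape: (38, 153)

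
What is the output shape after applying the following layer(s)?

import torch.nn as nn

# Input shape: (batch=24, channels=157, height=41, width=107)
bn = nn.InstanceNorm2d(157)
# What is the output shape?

Input shape: (24, 157, 41, 107)
Output shape: (24, 157, 41, 107)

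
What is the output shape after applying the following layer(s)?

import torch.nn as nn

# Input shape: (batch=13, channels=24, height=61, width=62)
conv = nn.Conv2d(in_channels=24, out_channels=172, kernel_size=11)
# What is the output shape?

Input shape: (13, 24, 61, 62)
Output shape: (13, 172, 51, 52)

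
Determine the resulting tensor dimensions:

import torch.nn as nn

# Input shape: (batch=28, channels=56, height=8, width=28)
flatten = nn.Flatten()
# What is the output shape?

Input shape: (28, 56, 8, 28)
Output shape: (28, 12544)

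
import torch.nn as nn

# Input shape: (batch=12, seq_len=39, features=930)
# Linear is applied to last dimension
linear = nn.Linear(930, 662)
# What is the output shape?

Input shape: (12, 39, 930)
Output shape: (12, 39, 662)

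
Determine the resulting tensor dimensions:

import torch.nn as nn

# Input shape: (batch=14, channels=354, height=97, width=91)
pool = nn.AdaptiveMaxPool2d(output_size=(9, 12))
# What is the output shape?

Input shape: (14, 354, 97, 91)
Output shape: (14, 354, 9, 12)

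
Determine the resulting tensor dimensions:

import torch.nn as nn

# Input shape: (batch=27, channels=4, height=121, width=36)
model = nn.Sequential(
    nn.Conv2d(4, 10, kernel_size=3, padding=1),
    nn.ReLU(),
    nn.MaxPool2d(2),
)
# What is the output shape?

Input shape: (27, 4, 121, 36)
  -> after Conv2d: (27, 10, 121, 36)
  -> after ReLU: (27, 10, 121, 36)
Output shape: (27, 10, 60, 18)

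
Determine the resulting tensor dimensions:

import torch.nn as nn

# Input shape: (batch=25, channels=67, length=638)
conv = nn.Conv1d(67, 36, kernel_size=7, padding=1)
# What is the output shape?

Input shape: (25, 67, 638)
Output shape: (25, 36, 634)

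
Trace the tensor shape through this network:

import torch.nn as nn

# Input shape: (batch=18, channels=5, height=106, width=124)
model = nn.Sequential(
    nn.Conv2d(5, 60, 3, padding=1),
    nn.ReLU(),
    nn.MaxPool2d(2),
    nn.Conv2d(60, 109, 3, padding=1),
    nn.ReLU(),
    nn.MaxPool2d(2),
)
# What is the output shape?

Input shape: (18, 5, 106, 124)
  -> after first Conv2d: (18, 60, 106, 124)
  -> after first MaxPool2d: (18, 60, 53, 62)
  -> after second Conv2d: (18, 109, 53, 62)
Output shape: (18, 109, 26, 31)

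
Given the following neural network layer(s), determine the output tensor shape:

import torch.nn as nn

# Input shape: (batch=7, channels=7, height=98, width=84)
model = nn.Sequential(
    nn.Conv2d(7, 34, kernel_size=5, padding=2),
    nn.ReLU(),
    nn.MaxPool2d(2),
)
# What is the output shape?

Input shape: (7, 7, 98, 84)
  -> after Conv2d: (7, 34, 98, 84)
  -> after ReLU: (7, 34, 98, 84)
Output shape: (7, 34, 49, 42)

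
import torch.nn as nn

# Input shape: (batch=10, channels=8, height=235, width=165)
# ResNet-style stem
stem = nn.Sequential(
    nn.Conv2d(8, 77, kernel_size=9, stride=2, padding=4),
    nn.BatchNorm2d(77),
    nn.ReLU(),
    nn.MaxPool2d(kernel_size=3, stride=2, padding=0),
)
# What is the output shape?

Input shape: (10, 8, 235, 165)
  -> after Conv2d 9x9 stride=2: (10, 77, 118, 83)
Output shape: (10, 77, 58, 41)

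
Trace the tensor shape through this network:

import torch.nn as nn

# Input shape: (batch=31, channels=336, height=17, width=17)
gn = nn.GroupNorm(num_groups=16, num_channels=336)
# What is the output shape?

Input shape: (31, 336, 17, 17)
Output shape: (31, 336, 17, 17)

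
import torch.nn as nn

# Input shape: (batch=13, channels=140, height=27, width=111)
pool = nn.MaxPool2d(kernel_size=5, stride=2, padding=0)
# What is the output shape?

Input shape: (13, 140, 27, 111)
Output shape: (13, 140, 12, 54)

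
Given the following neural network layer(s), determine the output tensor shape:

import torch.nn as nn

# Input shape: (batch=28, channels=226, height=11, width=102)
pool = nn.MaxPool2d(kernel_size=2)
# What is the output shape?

Input shape: (28, 226, 11, 102)
Output shape: (28, 226, 5, 51)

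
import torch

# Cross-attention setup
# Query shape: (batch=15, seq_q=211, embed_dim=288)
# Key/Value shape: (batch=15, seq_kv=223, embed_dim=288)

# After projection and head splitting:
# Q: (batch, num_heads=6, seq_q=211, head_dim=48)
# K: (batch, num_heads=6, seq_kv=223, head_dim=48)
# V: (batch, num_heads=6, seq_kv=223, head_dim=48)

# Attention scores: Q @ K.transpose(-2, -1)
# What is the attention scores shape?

Input shape: (15, 211, 288)
Output shape: (15, 6, 211, 223)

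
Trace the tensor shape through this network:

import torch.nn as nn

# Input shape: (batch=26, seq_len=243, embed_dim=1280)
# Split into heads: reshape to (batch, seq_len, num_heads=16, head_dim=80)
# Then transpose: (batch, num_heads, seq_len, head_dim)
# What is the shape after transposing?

Input shape: (26, 243, 1280)
  -> after reshape: (26, 243, 16, 80)
Output shape: (26, 16, 243, 80)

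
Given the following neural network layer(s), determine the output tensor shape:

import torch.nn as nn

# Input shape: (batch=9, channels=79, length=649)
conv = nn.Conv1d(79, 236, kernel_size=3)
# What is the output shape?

Input shape: (9, 79, 649)
Output shape: (9, 236, 647)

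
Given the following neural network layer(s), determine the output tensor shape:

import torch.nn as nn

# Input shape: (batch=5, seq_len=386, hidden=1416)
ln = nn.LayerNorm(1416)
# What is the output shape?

Input shape: (5, 386, 1416)
Output shape: (5, 386, 1416)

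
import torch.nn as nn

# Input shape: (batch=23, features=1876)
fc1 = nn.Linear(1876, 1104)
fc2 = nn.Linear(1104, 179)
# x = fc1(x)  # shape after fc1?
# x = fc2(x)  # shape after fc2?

Input shape: (23, 1876)
  -> after fc1: (23, 1104)
Output shape: (23, 179)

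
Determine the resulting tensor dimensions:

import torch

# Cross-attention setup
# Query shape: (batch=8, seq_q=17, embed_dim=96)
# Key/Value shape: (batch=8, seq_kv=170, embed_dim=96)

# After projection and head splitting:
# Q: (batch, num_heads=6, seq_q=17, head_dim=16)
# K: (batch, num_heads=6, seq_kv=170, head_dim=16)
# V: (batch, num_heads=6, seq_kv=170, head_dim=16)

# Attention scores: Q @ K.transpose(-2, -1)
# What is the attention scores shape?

Input shape: (8, 17, 96)
Output shape: (8, 6, 17, 170)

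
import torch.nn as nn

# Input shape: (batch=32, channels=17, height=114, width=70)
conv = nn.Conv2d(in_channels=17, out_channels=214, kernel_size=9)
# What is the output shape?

Input shape: (32, 17, 114, 70)
Output shape: (32, 214, 106, 62)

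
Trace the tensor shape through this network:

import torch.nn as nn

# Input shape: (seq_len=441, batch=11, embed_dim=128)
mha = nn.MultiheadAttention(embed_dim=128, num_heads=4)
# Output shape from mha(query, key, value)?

Input shape: (441, 11, 128)
Output shape: (441, 11, 128)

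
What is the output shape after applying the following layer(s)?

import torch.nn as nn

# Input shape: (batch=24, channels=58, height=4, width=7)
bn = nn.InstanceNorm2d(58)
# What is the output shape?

Input shape: (24, 58, 4, 7)
Output shape: (24, 58, 4, 7)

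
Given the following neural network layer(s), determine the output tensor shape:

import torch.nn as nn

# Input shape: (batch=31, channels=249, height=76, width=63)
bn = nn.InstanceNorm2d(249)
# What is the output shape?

Input shape: (31, 249, 76, 63)
Output shape: (31, 249, 76, 63)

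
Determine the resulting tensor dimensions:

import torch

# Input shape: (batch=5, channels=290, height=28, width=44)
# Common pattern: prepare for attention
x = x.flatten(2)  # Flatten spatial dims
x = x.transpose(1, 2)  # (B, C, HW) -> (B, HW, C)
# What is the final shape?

Input shape: (5, 290, 28, 44)
  -> after flatten(2): (5, 290, 1232)
Output shape: (5, 1232, 290)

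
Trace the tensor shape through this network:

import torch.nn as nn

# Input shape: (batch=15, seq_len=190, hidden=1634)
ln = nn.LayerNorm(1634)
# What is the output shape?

Input shape: (15, 190, 1634)
Output shape: (15, 190, 1634)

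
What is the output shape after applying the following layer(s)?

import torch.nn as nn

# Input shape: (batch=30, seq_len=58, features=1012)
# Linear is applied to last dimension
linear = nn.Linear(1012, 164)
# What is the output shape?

Input shape: (30, 58, 1012)
Output shape: (30, 58, 164)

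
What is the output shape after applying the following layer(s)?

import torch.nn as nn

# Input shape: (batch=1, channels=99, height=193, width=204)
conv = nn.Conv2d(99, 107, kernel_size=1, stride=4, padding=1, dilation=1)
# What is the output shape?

Input shape: (1, 99, 193, 204)
Output shape: (1, 107, 49, 52)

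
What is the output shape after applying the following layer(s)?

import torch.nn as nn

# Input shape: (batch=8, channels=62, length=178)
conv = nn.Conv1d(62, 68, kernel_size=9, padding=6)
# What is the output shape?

Input shape: (8, 62, 178)
Output shape: (8, 68, 182)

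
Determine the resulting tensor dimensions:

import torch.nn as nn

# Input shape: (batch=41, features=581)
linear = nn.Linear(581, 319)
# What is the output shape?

Input shape: (41, 581)
Output shape: (41, 319)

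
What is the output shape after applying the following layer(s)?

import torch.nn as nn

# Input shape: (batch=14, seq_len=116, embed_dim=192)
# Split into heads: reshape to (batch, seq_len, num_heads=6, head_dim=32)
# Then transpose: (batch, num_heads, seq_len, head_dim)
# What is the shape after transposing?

Input shape: (14, 116, 192)
  -> after reshape: (14, 116, 6, 32)
Output shape: (14, 6, 116, 32)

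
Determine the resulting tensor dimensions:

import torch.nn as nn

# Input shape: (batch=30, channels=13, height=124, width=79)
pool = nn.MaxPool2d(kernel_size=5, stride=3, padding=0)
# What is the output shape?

Input shape: (30, 13, 124, 79)
Output shape: (30, 13, 40, 25)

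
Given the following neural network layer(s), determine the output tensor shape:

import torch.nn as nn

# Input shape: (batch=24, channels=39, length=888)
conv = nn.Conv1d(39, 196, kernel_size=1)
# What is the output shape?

Input shape: (24, 39, 888)
Output shape: (24, 196, 888)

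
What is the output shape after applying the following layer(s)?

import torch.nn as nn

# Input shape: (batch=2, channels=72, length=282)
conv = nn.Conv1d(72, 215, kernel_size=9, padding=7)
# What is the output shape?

Input shape: (2, 72, 282)
Output shape: (2, 215, 288)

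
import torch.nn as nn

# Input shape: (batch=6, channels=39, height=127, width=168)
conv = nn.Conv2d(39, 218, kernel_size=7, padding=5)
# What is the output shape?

Input shape: (6, 39, 127, 168)
Output shape: (6, 218, 131, 172)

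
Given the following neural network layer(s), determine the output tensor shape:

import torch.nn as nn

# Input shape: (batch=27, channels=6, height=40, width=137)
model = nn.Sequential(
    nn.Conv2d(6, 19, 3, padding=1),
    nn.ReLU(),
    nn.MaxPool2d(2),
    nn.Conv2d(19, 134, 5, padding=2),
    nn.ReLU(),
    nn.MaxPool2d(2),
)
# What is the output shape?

Input shape: (27, 6, 40, 137)
  -> after first Conv2d: (27, 19, 40, 137)
  -> after first MaxPool2d: (27, 19, 20, 68)
  -> after second Conv2d: (27, 134, 20, 68)
Output shape: (27, 134, 10, 34)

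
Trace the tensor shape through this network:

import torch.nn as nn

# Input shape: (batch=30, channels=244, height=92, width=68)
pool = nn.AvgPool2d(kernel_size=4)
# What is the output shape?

Input shape: (30, 244, 92, 68)
Output shape: (30, 244, 23, 17)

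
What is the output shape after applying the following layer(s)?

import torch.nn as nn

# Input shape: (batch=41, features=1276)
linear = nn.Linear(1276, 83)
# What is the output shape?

Input shape: (41, 1276)
Output shape: (41, 83)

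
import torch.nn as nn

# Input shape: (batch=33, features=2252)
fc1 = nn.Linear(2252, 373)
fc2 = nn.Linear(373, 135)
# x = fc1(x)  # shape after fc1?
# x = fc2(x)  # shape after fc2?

Input shape: (33, 2252)
  -> after fc1: (33, 373)
Output shape: (33, 135)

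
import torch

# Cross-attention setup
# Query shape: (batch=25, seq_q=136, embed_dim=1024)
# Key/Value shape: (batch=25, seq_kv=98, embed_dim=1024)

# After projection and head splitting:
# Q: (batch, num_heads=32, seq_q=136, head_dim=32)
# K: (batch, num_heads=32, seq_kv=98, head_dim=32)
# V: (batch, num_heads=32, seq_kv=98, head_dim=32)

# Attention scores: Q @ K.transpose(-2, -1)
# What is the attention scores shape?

Input shape: (25, 136, 1024)
Output shape: (25, 32, 136, 98)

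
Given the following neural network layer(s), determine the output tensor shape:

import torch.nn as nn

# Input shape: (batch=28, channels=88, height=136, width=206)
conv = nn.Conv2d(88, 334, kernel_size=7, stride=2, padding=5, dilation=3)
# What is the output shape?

Input shape: (28, 88, 136, 206)
Output shape: (28, 334, 64, 99)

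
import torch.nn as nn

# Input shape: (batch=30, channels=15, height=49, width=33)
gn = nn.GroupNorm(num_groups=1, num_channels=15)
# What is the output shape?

Input shape: (30, 15, 49, 33)
Output shape: (30, 15, 49, 33)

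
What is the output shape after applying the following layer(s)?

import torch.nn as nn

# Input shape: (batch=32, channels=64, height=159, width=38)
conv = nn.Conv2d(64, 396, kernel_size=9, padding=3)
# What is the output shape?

Input shape: (32, 64, 159, 38)
Output shape: (32, 396, 157, 36)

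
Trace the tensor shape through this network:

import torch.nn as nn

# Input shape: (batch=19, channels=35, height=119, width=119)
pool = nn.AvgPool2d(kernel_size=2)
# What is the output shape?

Input shape: (19, 35, 119, 119)
Output shape: (19, 35, 59, 59)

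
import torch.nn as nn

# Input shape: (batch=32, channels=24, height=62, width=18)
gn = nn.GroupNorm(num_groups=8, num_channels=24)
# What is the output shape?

Input shape: (32, 24, 62, 18)
Output shape: (32, 24, 62, 18)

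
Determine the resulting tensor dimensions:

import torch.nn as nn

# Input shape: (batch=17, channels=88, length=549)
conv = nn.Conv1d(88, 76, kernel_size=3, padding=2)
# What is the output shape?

Input shape: (17, 88, 549)
Output shape: (17, 76, 551)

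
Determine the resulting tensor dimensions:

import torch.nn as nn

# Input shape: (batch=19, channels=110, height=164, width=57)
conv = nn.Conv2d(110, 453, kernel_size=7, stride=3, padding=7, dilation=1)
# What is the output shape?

Input shape: (19, 110, 164, 57)
Output shape: (19, 453, 58, 22)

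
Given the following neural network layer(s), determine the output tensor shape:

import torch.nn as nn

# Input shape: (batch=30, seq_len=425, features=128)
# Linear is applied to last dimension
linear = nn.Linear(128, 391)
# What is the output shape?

Input shape: (30, 425, 128)
Output shape: (30, 425, 391)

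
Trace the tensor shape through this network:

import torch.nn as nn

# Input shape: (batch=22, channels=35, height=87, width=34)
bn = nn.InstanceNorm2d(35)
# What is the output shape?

Input shape: (22, 35, 87, 34)
Output shape: (22, 35, 87, 34)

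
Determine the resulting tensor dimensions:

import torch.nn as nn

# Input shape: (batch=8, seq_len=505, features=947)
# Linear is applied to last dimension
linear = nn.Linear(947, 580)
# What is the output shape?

Input shape: (8, 505, 947)
Output shape: (8, 505, 580)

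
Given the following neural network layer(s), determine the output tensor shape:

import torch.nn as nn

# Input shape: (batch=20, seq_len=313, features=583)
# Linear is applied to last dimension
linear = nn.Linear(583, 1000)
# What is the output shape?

Input shape: (20, 313, 583)
Output shape: (20, 313, 1000)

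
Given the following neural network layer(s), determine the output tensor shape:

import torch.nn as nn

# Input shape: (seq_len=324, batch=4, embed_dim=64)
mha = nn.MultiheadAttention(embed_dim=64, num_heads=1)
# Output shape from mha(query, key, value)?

Input shape: (324, 4, 64)
Output shape: (324, 4, 64)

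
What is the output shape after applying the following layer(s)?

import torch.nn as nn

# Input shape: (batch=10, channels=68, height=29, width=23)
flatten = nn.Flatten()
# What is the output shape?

Input shape: (10, 68, 29, 23)
Output shape: (10, 45356)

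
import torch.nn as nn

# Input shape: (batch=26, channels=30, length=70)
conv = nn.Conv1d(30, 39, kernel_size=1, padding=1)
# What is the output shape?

Input shape: (26, 30, 70)
Output shape: (26, 39, 72)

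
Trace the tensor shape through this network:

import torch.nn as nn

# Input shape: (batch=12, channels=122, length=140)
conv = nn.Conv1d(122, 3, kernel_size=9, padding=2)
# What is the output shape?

Input shape: (12, 122, 140)
Output shape: (12, 3, 136)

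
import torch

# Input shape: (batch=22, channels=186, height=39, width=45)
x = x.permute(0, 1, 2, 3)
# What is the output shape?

Input shape: (22, 186, 39, 45)
Output shape: (22, 186, 39, 45)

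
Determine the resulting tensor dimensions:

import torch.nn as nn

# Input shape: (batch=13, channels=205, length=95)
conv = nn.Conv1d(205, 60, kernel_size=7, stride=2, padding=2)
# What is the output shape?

Input shape: (13, 205, 95)
Output shape: (13, 60, 47)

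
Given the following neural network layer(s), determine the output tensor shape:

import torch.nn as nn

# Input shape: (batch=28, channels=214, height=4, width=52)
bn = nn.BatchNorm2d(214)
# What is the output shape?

Input shape: (28, 214, 4, 52)
Output shape: (28, 214, 4, 52)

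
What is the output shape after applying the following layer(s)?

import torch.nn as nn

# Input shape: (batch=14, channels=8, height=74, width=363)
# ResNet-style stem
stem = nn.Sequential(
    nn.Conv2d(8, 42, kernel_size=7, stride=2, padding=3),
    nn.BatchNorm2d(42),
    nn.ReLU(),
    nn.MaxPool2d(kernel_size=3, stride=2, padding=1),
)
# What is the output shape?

Input shape: (14, 8, 74, 363)
  -> after Conv2d 7x7 stride=2: (14, 42, 37, 182)
Output shape: (14, 42, 19, 91)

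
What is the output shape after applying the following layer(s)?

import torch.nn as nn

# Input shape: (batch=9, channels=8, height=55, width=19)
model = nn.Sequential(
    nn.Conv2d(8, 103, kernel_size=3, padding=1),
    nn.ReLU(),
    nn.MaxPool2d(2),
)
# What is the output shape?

Input shape: (9, 8, 55, 19)
  -> after Conv2d: (9, 103, 55, 19)
  -> after ReLU: (9, 103, 55, 19)
Output shape: (9, 103, 27, 9)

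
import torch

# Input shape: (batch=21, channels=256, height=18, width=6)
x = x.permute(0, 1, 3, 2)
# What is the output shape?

Input shape: (21, 256, 18, 6)
Output shape: (21, 256, 6, 18)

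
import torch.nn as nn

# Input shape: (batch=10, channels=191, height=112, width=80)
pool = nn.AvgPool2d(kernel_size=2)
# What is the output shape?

Input shape: (10, 191, 112, 80)
Output shape: (10, 191, 56, 40)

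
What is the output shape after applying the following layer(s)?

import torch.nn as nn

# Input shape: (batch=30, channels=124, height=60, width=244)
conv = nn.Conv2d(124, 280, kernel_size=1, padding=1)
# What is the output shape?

Input shape: (30, 124, 60, 244)
Output shape: (30, 280, 62, 246)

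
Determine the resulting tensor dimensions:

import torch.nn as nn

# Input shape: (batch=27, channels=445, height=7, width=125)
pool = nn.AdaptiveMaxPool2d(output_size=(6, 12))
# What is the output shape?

Input shape: (27, 445, 7, 125)
Output shape: (27, 445, 6, 12)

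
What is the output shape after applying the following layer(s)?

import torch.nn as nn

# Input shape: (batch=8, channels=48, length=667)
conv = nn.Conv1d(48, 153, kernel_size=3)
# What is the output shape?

Input shape: (8, 48, 667)
Output shape: (8, 153, 665)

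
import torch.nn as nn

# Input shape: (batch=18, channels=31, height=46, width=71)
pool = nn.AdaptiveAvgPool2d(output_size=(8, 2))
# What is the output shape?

Input shape: (18, 31, 46, 71)
Output shape: (18, 31, 8, 2)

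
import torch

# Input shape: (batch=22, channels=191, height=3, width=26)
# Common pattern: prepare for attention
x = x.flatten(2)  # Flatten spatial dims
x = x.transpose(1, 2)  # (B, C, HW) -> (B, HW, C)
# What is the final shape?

Input shape: (22, 191, 3, 26)
  -> after flatten(2): (22, 191, 78)
Output shape: (22, 78, 191)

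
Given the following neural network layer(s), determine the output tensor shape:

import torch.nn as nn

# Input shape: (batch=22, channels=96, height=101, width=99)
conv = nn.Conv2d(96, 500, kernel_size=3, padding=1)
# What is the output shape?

Input shape: (22, 96, 101, 99)
Output shape: (22, 500, 101, 99)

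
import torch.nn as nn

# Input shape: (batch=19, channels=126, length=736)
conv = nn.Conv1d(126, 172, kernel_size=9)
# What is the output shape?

Input shape: (19, 126, 736)
Output shape: (19, 172, 728)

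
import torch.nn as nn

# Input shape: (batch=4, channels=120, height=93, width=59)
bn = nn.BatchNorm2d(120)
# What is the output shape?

Input shape: (4, 120, 93, 59)
Output shape: (4, 120, 93, 59)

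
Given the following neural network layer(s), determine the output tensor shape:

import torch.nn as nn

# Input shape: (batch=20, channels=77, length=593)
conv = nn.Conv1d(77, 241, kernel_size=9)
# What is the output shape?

Input shape: (20, 77, 593)
Output shape: (20, 241, 585)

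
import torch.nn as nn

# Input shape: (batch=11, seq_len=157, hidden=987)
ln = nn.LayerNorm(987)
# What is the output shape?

Input shape: (11, 157, 987)
Output shape: (11, 157, 987)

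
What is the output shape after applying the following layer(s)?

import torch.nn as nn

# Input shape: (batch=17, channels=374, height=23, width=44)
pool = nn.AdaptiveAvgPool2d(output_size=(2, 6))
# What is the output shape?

Input shape: (17, 374, 23, 44)
Output shape: (17, 374, 2, 6)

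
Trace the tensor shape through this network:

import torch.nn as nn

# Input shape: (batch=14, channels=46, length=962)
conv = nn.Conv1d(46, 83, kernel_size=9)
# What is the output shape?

Input shape: (14, 46, 962)
Output shape: (14, 83, 954)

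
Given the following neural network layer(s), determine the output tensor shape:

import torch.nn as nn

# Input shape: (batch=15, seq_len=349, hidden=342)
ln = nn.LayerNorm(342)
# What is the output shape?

Input shape: (15, 349, 342)
Output shape: (15, 349, 342)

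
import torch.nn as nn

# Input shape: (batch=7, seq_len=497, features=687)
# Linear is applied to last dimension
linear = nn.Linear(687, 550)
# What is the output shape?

Input shape: (7, 497, 687)
Output shape: (7, 497, 550)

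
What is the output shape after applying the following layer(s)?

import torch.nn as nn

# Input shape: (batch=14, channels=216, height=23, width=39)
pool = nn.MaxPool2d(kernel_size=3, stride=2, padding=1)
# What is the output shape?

Input shape: (14, 216, 23, 39)
Output shape: (14, 216, 12, 20)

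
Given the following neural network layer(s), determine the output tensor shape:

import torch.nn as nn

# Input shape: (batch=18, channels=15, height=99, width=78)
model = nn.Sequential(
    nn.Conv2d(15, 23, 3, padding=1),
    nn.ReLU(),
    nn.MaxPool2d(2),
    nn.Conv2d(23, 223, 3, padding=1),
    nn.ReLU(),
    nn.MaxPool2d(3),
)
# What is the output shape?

Input shape: (18, 15, 99, 78)
  -> after first Conv2d: (18, 23, 99, 78)
  -> after first MaxPool2d: (18, 23, 49, 39)
  -> after second Conv2d: (18, 223, 49, 39)
Output shape: (18, 223, 16, 13)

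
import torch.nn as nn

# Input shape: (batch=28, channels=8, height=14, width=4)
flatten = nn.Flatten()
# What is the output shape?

Input shape: (28, 8, 14, 4)
Output shape: (28, 448)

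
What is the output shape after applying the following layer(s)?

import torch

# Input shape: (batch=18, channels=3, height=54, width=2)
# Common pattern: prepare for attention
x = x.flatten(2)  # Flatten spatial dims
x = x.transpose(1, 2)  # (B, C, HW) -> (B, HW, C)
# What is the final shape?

Input shape: (18, 3, 54, 2)
  -> after flatten(2): (18, 3, 108)
Output shape: (18, 108, 3)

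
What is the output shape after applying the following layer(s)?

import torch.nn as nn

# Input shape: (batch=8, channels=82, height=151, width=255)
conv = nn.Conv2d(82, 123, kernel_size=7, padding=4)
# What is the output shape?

Input shape: (8, 82, 151, 255)
Output shape: (8, 123, 153, 257)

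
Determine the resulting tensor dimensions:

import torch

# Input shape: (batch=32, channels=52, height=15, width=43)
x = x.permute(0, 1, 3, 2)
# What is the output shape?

Input shape: (32, 52, 15, 43)
Output shape: (32, 52, 43, 15)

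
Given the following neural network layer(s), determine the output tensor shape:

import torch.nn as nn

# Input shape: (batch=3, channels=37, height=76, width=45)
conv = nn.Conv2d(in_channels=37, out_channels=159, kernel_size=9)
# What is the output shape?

Input shape: (3, 37, 76, 45)
Output shape: (3, 159, 68, 37)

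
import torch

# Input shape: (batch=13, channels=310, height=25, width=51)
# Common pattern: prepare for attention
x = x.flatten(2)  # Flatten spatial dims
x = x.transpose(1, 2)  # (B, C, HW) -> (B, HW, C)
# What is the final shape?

Input shape: (13, 310, 25, 51)
  -> after flatten(2): (13, 310, 1275)
Output shape: (13, 1275, 310)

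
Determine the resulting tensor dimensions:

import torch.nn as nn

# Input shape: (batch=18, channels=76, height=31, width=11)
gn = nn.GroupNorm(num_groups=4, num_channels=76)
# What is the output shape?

Input shape: (18, 76, 31, 11)
Output shape: (18, 76, 31, 11)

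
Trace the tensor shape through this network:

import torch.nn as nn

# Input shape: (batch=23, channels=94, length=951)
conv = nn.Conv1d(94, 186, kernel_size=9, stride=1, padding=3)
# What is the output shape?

Input shape: (23, 94, 951)
Output shape: (23, 186, 949)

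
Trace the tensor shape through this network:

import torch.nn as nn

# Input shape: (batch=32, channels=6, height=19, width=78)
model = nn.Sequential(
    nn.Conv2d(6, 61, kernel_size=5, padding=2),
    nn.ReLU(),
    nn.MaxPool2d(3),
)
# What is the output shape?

Input shape: (32, 6, 19, 78)
  -> after Conv2d: (32, 61, 19, 78)
  -> after ReLU: (32, 61, 19, 78)
Output shape: (32, 61, 6, 26)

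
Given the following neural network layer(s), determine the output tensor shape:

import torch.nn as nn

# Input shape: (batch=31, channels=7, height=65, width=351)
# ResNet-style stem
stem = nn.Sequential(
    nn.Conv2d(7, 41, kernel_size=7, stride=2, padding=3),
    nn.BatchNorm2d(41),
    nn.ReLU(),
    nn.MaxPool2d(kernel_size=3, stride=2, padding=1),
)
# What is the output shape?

Input shape: (31, 7, 65, 351)
  -> after Conv2d 7x7 stride=2: (31, 41, 33, 176)
Output shape: (31, 41, 17, 88)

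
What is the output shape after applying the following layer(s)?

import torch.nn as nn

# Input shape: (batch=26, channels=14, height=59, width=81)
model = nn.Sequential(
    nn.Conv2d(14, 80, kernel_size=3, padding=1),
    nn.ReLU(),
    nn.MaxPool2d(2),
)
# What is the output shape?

Input shape: (26, 14, 59, 81)
  -> after Conv2d: (26, 80, 59, 81)
  -> after ReLU: (26, 80, 59, 81)
Output shape: (26, 80, 29, 40)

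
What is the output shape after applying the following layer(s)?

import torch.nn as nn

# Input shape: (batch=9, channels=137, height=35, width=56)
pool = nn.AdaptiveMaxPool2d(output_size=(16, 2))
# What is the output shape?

Input shape: (9, 137, 35, 56)
Output shape: (9, 137, 16, 2)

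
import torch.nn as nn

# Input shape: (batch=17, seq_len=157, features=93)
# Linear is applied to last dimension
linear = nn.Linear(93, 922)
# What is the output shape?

Input shape: (17, 157, 93)
Output shape: (17, 157, 922)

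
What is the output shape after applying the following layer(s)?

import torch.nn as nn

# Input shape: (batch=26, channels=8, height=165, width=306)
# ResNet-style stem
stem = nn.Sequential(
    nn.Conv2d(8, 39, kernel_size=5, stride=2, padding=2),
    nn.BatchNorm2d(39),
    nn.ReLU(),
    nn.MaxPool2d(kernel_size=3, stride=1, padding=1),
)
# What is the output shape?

Input shape: (26, 8, 165, 306)
  -> after Conv2d 5x5 stride=2: (26, 39, 83, 153)
Output shape: (26, 39, 83, 153)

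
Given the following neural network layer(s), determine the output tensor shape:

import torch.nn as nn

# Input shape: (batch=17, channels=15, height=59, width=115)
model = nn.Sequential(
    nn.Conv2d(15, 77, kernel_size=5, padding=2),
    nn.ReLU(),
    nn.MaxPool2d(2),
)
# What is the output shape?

Input shape: (17, 15, 59, 115)
  -> after Conv2d: (17, 77, 59, 115)
  -> after ReLU: (17, 77, 59, 115)
Output shape: (17, 77, 29, 57)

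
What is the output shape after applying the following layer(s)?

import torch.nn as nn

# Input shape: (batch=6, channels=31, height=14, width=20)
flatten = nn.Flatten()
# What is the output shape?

Input shape: (6, 31, 14, 20)
Output shape: (6, 8680)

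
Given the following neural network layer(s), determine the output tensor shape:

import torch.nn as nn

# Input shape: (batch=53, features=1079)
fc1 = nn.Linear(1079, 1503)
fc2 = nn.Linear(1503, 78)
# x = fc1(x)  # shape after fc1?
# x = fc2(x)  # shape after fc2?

Input shape: (53, 1079)
  -> after fc1: (53, 1503)
Output shape: (53, 78)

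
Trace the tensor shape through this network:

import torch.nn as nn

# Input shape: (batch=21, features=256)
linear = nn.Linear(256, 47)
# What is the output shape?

Input shape: (21, 256)
Output shape: (21, 47)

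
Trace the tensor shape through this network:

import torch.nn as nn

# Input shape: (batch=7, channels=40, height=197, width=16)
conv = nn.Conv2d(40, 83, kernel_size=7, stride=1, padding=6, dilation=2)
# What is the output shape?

Input shape: (7, 40, 197, 16)
Output shape: (7, 83, 197, 16)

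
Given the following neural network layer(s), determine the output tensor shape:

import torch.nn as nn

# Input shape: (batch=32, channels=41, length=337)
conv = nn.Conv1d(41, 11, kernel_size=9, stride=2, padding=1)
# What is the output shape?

Input shape: (32, 41, 337)
Output shape: (32, 11, 166)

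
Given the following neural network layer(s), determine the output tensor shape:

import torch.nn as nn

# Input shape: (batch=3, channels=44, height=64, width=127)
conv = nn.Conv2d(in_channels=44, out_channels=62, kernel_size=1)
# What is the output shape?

Input shape: (3, 44, 64, 127)
Output shape: (3, 62, 64, 127)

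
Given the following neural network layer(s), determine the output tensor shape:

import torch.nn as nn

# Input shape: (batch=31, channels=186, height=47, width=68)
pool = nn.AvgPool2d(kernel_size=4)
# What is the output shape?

Input shape: (31, 186, 47, 68)
Output shape: (31, 186, 11, 17)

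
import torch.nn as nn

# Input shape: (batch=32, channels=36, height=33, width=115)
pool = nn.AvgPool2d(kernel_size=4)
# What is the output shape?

Input shape: (32, 36, 33, 115)
Output shape: (32, 36, 8, 28)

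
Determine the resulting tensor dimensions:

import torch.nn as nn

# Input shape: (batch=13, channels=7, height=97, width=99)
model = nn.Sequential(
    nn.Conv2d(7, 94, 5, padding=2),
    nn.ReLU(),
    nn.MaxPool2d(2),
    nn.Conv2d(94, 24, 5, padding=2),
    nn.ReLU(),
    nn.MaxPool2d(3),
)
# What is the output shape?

Input shape: (13, 7, 97, 99)
  -> after first Conv2d: (13, 94, 97, 99)
  -> after first MaxPool2d: (13, 94, 48, 49)
  -> after second Conv2d: (13, 24, 48, 49)
Output shape: (13, 24, 16, 16)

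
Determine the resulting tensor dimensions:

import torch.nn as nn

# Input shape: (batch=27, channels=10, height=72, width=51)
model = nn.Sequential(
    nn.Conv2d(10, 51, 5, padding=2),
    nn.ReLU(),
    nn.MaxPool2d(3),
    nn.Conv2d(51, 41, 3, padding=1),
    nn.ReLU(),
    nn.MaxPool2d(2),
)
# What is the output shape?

Input shape: (27, 10, 72, 51)
  -> after first Conv2d: (27, 51, 72, 51)
  -> after first MaxPool2d: (27, 51, 24, 17)
  -> after second Conv2d: (27, 41, 24, 17)
Output shape: (27, 41, 12, 8)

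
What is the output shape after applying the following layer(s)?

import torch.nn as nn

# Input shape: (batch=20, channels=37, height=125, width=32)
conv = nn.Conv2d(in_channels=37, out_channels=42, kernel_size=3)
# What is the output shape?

Input shape: (20, 37, 125, 32)
Output shape: (20, 42, 123, 30)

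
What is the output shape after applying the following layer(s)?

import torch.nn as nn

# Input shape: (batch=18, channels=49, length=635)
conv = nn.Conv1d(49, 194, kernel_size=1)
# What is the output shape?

Input shape: (18, 49, 635)
Output shape: (18, 194, 635)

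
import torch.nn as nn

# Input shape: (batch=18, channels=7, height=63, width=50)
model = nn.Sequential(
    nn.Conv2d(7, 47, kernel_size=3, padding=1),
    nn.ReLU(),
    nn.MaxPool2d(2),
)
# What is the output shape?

Input shape: (18, 7, 63, 50)
  -> after Conv2d: (18, 47, 63, 50)
  -> after ReLU: (18, 47, 63, 50)
Output shape: (18, 47, 31, 25)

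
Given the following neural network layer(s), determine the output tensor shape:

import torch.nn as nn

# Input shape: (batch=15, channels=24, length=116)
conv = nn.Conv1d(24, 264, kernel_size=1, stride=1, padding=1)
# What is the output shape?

Input shape: (15, 24, 116)
Output shape: (15, 264, 118)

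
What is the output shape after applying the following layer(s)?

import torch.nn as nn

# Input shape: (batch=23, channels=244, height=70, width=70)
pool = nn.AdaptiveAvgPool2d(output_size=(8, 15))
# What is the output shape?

Input shape: (23, 244, 70, 70)
Output shape: (23, 244, 8, 15)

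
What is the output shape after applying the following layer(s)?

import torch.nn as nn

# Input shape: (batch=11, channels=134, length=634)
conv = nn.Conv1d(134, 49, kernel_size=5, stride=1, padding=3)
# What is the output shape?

Input shape: (11, 134, 634)
Output shape: (11, 49, 636)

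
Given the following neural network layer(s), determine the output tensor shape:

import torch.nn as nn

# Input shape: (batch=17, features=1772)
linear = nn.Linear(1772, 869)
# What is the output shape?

Input shape: (17, 1772)
Output shape: (17, 869)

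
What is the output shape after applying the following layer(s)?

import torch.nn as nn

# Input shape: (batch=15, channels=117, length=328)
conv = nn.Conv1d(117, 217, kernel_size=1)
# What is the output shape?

Input shape: (15, 117, 328)
Output shape: (15, 217, 328)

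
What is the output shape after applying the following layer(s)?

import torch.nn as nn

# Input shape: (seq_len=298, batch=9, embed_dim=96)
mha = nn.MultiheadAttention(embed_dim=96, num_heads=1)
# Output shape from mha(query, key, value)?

Input shape: (298, 9, 96)
Output shape: (298, 9, 96)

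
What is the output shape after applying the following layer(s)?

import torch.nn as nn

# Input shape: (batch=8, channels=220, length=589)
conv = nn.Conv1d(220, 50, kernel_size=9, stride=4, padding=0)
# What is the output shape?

Input shape: (8, 220, 589)
Output shape: (8, 50, 146)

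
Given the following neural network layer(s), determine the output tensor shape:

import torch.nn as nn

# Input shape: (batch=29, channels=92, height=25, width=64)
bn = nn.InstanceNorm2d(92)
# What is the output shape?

Input shape: (29, 92, 25, 64)
Output shape: (29, 92, 25, 64)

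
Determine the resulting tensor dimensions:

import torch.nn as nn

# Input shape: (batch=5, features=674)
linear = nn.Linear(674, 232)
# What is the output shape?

Input shape: (5, 674)
Output shape: (5, 232)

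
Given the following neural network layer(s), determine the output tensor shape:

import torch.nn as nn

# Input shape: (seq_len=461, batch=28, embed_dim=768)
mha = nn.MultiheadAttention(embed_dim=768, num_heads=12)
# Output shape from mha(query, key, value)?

Input shape: (461, 28, 768)
Output shape: (461, 28, 768)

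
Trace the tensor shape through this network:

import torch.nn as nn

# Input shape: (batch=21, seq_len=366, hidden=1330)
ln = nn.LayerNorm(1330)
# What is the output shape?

Input shape: (21, 366, 1330)
Output shape: (21, 366, 1330)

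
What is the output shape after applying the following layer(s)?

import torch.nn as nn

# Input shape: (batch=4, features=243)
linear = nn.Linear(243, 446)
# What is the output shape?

Input shape: (4, 243)
Output shape: (4, 446)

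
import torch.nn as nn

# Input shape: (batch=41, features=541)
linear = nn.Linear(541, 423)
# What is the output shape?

Input shape: (41, 541)
Output shape: (41, 423)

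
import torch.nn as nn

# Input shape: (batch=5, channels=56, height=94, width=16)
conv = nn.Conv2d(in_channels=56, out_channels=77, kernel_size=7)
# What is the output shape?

Input shape: (5, 56, 94, 16)
Output shape: (5, 77, 88, 10)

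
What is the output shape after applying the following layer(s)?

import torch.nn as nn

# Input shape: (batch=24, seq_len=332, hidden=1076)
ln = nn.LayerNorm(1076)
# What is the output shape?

Input shape: (24, 332, 1076)
Output shape: (24, 332, 1076)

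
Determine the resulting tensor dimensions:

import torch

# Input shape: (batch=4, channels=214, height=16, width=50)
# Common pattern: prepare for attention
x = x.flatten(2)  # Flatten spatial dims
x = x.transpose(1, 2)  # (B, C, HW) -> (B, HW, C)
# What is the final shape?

Input shape: (4, 214, 16, 50)
  -> after flatten(2): (4, 214, 800)
Output shape: (4, 800, 214)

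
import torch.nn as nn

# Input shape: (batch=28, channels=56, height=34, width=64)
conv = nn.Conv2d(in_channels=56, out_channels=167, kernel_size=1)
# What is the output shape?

Input shape: (28, 56, 34, 64)
Output shape: (28, 167, 34, 64)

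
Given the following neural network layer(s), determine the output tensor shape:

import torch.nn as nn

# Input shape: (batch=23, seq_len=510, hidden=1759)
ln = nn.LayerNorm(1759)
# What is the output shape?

Input shape: (23, 510, 1759)
Output shape: (23, 510, 1759)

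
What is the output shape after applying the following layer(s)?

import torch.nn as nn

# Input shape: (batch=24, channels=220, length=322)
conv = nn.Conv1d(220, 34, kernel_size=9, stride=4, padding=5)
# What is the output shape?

Input shape: (24, 220, 322)
Output shape: (24, 34, 81)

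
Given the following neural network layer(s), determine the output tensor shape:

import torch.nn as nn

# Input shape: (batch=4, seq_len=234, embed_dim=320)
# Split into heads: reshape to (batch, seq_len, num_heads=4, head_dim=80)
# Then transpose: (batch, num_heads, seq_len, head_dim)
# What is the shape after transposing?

Input shape: (4, 234, 320)
  -> after reshape: (4, 234, 4, 80)
Output shape: (4, 4, 234, 80)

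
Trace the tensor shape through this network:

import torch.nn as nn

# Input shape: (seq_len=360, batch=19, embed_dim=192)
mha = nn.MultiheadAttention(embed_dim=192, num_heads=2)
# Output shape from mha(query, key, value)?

Input shape: (360, 19, 192)
Output shape: (360, 19, 192)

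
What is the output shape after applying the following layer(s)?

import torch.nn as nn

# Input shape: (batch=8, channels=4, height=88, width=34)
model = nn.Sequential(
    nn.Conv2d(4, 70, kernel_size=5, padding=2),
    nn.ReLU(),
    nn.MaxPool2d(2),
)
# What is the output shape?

Input shape: (8, 4, 88, 34)
  -> after Conv2d: (8, 70, 88, 34)
  -> after ReLU: (8, 70, 88, 34)
Output shape: (8, 70, 44, 17)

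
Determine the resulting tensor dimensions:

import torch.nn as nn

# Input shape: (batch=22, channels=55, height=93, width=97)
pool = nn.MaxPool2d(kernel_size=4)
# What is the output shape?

Input shape: (22, 55, 93, 97)
Output shape: (22, 55, 23, 24)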